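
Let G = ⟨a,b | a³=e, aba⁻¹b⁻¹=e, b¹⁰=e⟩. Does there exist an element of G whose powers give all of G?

|G| = 30. The element ab has order 30 (its powers give 30 distinct elements), so ⟨ab⟩ = G and G is cyclic.

Answer: Yes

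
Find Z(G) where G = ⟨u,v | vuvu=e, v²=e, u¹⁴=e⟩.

An element z ∈ Z(G) iff z commutes with every generator.
For example u⁷ is central: (u⁷)·u = u⁸ = u·(u⁷); (u⁷)·v = u⁷v = v·(u⁷).
Whereas u ∉ Z(G) since u·v = uv ≠ u¹³v = v·u.
Checking each of the 28 elements this way gives Z(G) = {e, u⁷}, of order 2.

Answer: {e, u⁷}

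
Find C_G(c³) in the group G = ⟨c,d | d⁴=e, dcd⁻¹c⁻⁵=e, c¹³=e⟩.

⟨c³⟩ ⊆ C_G(c³) since powers of c³ commute with c³; so |C_G(c³)| ≥ |⟨c³⟩| = 13.
By orbit–stabilizer, |C_G(c³)| = |G| / |conj. class of c³| = 52 / 4 = 13.
The 13 elements commuting with c³ are {e, c, c², c³, c⁴, c⁵, c⁶, c⁷, c⁸, c⁹, c¹⁰, c¹¹, c¹²}.

Answer: {e, c, c², c³, c⁴, c⁵, c⁶, c⁷, c⁸, c⁹, c¹⁰, c¹¹, c¹²}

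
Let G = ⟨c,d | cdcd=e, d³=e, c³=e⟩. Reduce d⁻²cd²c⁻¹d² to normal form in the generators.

Multiply left to right, reducing at each step:
  d · c = c²d²
  (c²d²) · d² = c²d
  (c²d) · c⁻¹ = cd²c
  (cd²c) · d² = dc²

Answer: dc²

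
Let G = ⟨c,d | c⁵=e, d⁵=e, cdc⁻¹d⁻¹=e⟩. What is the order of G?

Enumerate words in the generators, reducing via the relations: the distinct elements are
  {c, d, e, cd, c², c³, c⁴, d², d³, d⁴, cd², cd³, cd⁴, c²d, c³d, c⁴d, c²d², c²d³, c²d⁴, c³d², c³d³, c³d⁴, c⁴d², c⁴d³, c⁴d⁴}.
No further products give new elements, so |G| = 25.

Answer: 25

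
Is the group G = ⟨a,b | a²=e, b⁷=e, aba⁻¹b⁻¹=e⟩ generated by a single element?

|G| = 14. The element ab has order 14 (its powers give 14 distinct elements), so ⟨ab⟩ = G and G is cyclic.

Answer: Yes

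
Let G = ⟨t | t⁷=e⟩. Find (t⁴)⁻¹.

The order of (t⁴) is 7 (smallest k with (t⁴)ᵏ = e), so (t⁴)⁻¹ = (t⁴)⁶ = t³.
Check: (t⁴) · (t³) → (t⁴) · t³ = e, giving e as required.

Answer: t³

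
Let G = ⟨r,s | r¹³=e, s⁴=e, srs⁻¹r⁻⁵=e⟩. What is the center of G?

An element z ∈ Z(G) iff z commutes with every generator.
For example e is central: e·r = r = r·e; e·s = s = s·e.
Whereas r ∉ Z(G) since r·s = rs ≠ r⁵s = s·r.
Checking each of the 52 elements this way gives Z(G) = {e}, of order 1.

Answer: {e}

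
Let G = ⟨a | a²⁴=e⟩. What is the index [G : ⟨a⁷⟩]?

First find ord(a⁷) by computing successive powers:
  (a⁷)¹ = a⁷, (a⁷)² = a¹⁴, (a⁷)³ = a²¹, (a⁷)⁴ = a⁴, (a⁷)⁵ = a¹¹, (a⁷)⁶ = a¹⁸, (a⁷)⁷ = a, (a⁷)⁸ = a⁸, (a⁷)⁹ = a¹⁵, (a⁷)¹⁰ = a²², (a⁷)¹¹ = a⁵, (a⁷)¹² = a¹², (a⁷)¹³ = a¹⁹, (a⁷)¹⁴ = a², (a⁷)¹⁵ = a⁹, (a⁷)¹⁶ = a¹⁶, (a⁷)¹⁷ = a²³, (a⁷)¹⁸ = a⁶, (a⁷)¹⁹ = a¹³, (a⁷)²⁰ = a²⁰, (a⁷)²¹ = a³, (a⁷)²² = a¹⁰, (a⁷)²³ = a¹⁷, (a⁷)²⁴ = e.
So |⟨a⁷⟩| = ord(a⁷) = 24. With |G| = 24, by Lagrange [G : ⟨a⁷⟩] = 24/24 = 1.

Answer: 1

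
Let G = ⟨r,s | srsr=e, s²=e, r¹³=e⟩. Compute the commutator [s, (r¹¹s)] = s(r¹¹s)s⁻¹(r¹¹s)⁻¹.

[s, (r¹¹s)] = s·(r¹¹s)·s⁻¹·(r¹¹s)⁻¹.
  s · (r¹¹s) = r²
  (r²) · s = r²s
  (r²s) · (r¹¹s) = r⁴

Answer: r⁴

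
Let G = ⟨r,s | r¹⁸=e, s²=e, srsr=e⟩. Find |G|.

Enumerate words in the generators, reducing via the relations: the distinct elements are
  {e, r, s, rs, r², r³, r⁴, r⁵, r⁶, r⁷, r⁸, r⁹, r²s, r³s, r¹², r¹³, r¹¹, r¹⁰, r¹⁴, r¹⁵, r¹⁶, r¹⁷, r⁴s, r⁵s, r⁶s, r⁷s, r⁸s, r⁹s, r¹²s, r¹³s, r¹¹s, r¹⁰s, r¹⁴s, r¹⁵s, r¹⁶s, r¹⁷s}.
No further products give new elements, so |G| = 36.

Answer: 36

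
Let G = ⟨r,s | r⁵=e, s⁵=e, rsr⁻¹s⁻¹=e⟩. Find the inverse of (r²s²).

The order of (r²s²) is 5 (smallest k with (r²s²)ᵏ = e), so (r²s²)⁻¹ = (r²s²)⁴ = r³s³.
Check: (r²s²) · (r³s³) → (r²s²) · r³ = s²;   (s²) · s³ = e, giving e as required.

Answer: r³s³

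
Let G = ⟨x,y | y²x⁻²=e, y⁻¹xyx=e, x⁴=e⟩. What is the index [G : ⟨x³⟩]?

First find ord(x³) by computing successive powers:
  (x³)¹ = x³, (x³)² = x², (x³)³ = x, (x³)⁴ = e.
So |⟨x³⟩| = ord(x³) = 4. With |G| = 8, by Lagrange [G : ⟨x³⟩] = 8/4 = 2.

Answer: 2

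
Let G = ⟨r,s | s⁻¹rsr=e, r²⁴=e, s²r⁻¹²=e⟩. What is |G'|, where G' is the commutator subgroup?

G' = [G, G] is generated by all commutators. The generator-pair commutators are: [r, s] = r².
The subgroup they normally generate is {e, r², r⁴, r⁶, r⁸, r¹⁰, r¹², r¹⁴, r¹⁶, r¹⁸, r²⁰, r²²}, of order 12.
Check: |G/G'| = 48/12 = 4 is the order of the abelianisation.

Answer: 12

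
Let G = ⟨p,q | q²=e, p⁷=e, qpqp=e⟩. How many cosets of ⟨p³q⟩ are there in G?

First find ord(p³q) by computing successive powers:
  (p³q)¹ = p³q, (p³q)² = e.
So |⟨p³q⟩| = ord(p³q) = 2. With |G| = 14, by Lagrange [G : ⟨p³q⟩] = 14/2 = 7.

Answer: 7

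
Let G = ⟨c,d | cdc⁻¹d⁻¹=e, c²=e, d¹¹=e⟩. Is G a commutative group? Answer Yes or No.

Each pair of generators commutes: c·d = cd = d·c. Since the generators pairwise commute, every element of G commutes with every other, so G is abelian.

Answer: Yes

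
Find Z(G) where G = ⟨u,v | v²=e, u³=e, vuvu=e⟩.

An element z ∈ Z(G) iff z commutes with every generator.
For example e is central: e·u = u = u·e; e·v = v = v·e.
Whereas u ∉ Z(G) since u·v = uv ≠ u²v = v·u.
Checking each of the 6 elements this way gives Z(G) = {e}, of order 1.

Answer: {e}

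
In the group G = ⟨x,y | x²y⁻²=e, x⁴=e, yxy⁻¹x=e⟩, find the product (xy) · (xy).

Compute (xy) · (xy) by multiplying left to right and reducing via the relations at each step:
  (xy) · x = y
  y · y = x²

Answer: x²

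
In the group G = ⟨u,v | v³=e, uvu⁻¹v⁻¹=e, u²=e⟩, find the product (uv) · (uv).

Compute (uv) · (uv) by multiplying left to right and reducing via the relations at each step:
  (uv) · u = v
  v · v = v²

Answer: v²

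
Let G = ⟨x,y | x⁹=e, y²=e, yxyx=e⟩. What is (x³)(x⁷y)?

Compute (x³) · (x⁷y) by multiplying left to right and reducing via the relations at each step:
  (x³) · x⁷ = x
  x · y = xy

Answer: xy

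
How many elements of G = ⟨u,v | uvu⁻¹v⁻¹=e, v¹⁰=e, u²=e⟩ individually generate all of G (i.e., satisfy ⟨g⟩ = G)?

⟨g⟩ = G would require ord(g) = |G| = 20, but the maximum element order in G is 10 < 20. So G is not cyclic and no single element generates it: the count is 0.

Answer: 0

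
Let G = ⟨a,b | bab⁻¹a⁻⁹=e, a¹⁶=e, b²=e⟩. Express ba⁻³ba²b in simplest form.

Multiply left to right, reducing at each step:
  b · a⁻³ = a⁵b
  (a⁵b) · b = a⁵
  (a⁵) · a² = a⁷
  (a⁷) · b = a⁷b

Answer: a⁷b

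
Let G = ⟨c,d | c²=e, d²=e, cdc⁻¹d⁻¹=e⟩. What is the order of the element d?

Compute successive powers until reaching e:
  d¹ = d, d² = e.
The smallest positive k with dᵏ = e is 2.

Answer: 2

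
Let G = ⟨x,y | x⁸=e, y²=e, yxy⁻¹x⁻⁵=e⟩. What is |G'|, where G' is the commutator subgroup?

G' = [G, G] is generated by all commutators. The generator-pair commutators are: [x, y] = x⁴.
The subgroup they normally generate is {e, x⁴}, of order 2.
Check: |G/G'| = 16/2 = 8 is the order of the abelianisation.

Answer: 2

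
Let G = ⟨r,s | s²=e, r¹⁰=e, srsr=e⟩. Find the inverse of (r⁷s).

The order of (r⁷s) is 2 (smallest k with (r⁷s)ᵏ = e), so (r⁷s)⁻¹ = (r⁷s)¹ = r⁷s.
Check: (r⁷s) · (r⁷s) → (r⁷s) · r⁷ = s;   s · s = e, giving e as required.

Answer: r⁷s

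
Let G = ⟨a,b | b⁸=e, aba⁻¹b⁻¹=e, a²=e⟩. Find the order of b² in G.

Compute successive powers until reaching e:
  (b²)¹ = b², (b²)² = b⁴, (b²)³ = b⁶, (b²)⁴ = e.
The smallest positive k with (b²)ᵏ = e is 4.

Answer: 4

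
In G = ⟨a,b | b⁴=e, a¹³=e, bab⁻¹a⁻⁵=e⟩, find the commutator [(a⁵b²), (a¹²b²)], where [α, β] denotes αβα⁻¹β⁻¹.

[(a⁵b²), (a¹²b²)] = (a⁵b²)·(a¹²b²)·(a⁵b²)⁻¹·(a¹²b²)⁻¹.
  (a⁵b²) · (a¹²b²) = a⁶
  (a⁶) · (a⁵b²) = a¹¹b²
  (a¹¹b²) · (a¹²b²) = a¹²

Answer: a¹²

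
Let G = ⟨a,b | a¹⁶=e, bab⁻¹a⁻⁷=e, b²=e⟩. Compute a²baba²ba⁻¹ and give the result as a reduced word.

Multiply left to right, reducing at each step:
  (a²) · b = a²b
  (a²b) · a = a⁹b
  (a⁹b) · b = a⁹
  (a⁹) · a² = a¹¹
  (a¹¹) · b = a¹¹b
  (a¹¹b) · a⁻¹ = a⁴b

Answer: a⁴b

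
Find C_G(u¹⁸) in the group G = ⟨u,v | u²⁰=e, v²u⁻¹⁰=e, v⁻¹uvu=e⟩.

⟨u¹⁸⟩ ⊆ C_G(u¹⁸) since powers of u¹⁸ commute with u¹⁸; so |C_G(u¹⁸)| ≥ |⟨u¹⁸⟩| = 10.
By orbit–stabilizer, |C_G(u¹⁸)| = |G| / |conj. class of u¹⁸| = 40 / 2 = 20.
The 20 elements commuting with u¹⁸ are {e, u, u², u³, u⁴, u⁵, u⁶, u⁷, u⁸, u⁹, u¹⁰, u¹¹, u¹², u¹³, u¹⁴, u¹⁵, u¹⁶, u¹⁷, u¹⁸, u¹⁹}.

Answer: {e, u, u², u³, u⁴, u⁵, u⁶, u⁷, u⁸, u⁹, u¹⁰, u¹¹, u¹², u¹³, u¹⁴, u¹⁵, u¹⁶, u¹⁷, u¹⁸, u¹⁹}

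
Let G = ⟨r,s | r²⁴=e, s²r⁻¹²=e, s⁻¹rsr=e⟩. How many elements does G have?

Enumerate words in the generators, reducing via the relations: the distinct elements are
  {e, r, s, rs, r², r³, r⁴, r⁵, r⁶, r⁷, r⁸, r⁹, r²s, r²², r²³, r²¹, r²⁰, r³s, r¹², r¹³, r¹¹, r¹⁰, r¹⁴, r¹⁵, r¹⁶, r¹⁷, r¹⁸, r¹⁹, r⁴s, r⁵s, r⁶s, r⁷s, r⁸s, r⁹s, s⁻¹, rs⁻¹, r¹¹s, r¹⁰s, r²s⁻¹, r³s⁻¹, r⁴s⁻¹, r⁵s⁻¹, r⁶s⁻¹, r⁷s⁻¹, r⁸s⁻¹, r⁹s⁻¹, r¹¹s⁻¹, r¹⁰s⁻¹}.
No further products give new elements, so |G| = 48.

Answer: 48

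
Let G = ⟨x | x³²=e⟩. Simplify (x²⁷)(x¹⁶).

Compute (x²⁷) · (x¹⁶) by multiplying left to right and reducing via the relations at each step:
  (x²⁷) · x¹⁶ = x¹¹

Answer: x¹¹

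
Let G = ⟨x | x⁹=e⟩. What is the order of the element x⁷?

Compute successive powers until reaching e:
  (x⁷)¹ = x⁷, (x⁷)² = x⁵, (x⁷)³ = x³, (x⁷)⁴ = x, (x⁷)⁵ = x⁸, (x⁷)⁶ = x⁶, (x⁷)⁷ = x⁴, (x⁷)⁸ = x², (x⁷)⁹ = e.
The smallest positive k with (x⁷)ᵏ = e is 9.

Answer: 9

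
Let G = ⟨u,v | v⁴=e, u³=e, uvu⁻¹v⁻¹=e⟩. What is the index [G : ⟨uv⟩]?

First find ord(uv) by computing successive powers:
  (uv)¹ = uv, (uv)² = u²v², (uv)³ = v³, (uv)⁴ = u, (uv)⁵ = u²v, (uv)⁶ = v², (uv)⁷ = uv³, (uv)⁸ = u², (uv)⁹ = v, (uv)¹⁰ = uv², (uv)¹¹ = u²v³, (uv)¹² = e.
So |⟨uv⟩| = ord(uv) = 12. With |G| = 12, by Lagrange [G : ⟨uv⟩] = 12/12 = 1.

Answer: 1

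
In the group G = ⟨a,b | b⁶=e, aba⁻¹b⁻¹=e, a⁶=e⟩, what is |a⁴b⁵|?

Compute successive powers until reaching e:
  (a⁴b⁵)¹ = a⁴b⁵, (a⁴b⁵)² = a²b⁴, (a⁴b⁵)³ = b³, (a⁴b⁵)⁴ = a⁴b², (a⁴b⁵)⁵ = a²b, (a⁴b⁵)⁶ = e.
The smallest positive k with (a⁴b⁵)ᵏ = e is 6.

Answer: 6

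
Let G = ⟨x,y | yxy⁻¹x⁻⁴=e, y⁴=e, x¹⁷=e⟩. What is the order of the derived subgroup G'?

G' = [G, G] is generated by all commutators. The generator-pair commutators are: [x, y] = x¹⁴.
The subgroup they normally generate is {e, x, x², x³, x⁴, x⁵, x⁶, x⁷, x⁸, x⁹, x¹⁰, x¹¹, x¹², x¹³, x¹⁴, x¹⁵, x¹⁶}, of order 17.
Check: |G/G'| = 68/17 = 4 is the order of the abelianisation.

Answer: 17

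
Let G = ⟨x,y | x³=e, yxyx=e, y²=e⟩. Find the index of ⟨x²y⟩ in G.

First find ord(x²y) by computing successive powers:
  (x²y)¹ = x²y, (x²y)² = e.
So |⟨x²y⟩| = ord(x²y) = 2. With |G| = 6, by Lagrange [G : ⟨x²y⟩] = 6/2 = 3.

Answer: 3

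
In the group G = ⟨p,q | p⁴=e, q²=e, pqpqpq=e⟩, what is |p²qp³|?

Compute successive powers until reaching e:
  (p²qp³)¹ = p²qp³, (p²qp³)² = pqp², (p²qp³)³ = e.
The smallest positive k with (p²qp³)ᵏ = e is 3.

Answer: 3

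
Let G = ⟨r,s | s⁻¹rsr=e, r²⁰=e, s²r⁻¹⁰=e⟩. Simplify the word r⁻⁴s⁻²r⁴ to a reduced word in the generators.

Multiply left to right, reducing at each step:
  (r¹⁶) · s⁻² = r⁶
  (r⁶) · r⁴ = r¹⁰

Answer: r¹⁰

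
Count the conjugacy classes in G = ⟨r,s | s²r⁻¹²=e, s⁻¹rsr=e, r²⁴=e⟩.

The conjugacy classes (representative and size) are:
  [e] (size 1), [r] (size 2), [r²] (size 2), [r³] (size 2), [r⁴] (size 2), [r⁵] (size 2), [r¹⁸] (size 2), [r⁷] (size 2), [r¹⁶] (size 2), [r¹⁵] (size 2), [r¹⁴] (size 2), [r¹³] (size 2), [r¹²] (size 1), [r⁶s] (size 12), [r⁵s⁻¹] (size 12).
Class equation: 1 + 2 + 2 + 2 + 2 + 2 + 2 + 2 + 2 + 2 + 2 + 2 + 1 + 12 + 12 = 48 = |G|. So G has 15 conjugacy classes.

Answer: 15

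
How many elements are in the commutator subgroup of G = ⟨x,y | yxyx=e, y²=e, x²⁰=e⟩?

G' = [G, G] is generated by all commutators. The generator-pair commutators are: [x, y] = x².
The subgroup they normally generate is {e, x², x⁴, x⁶, x⁸, x¹⁰, x¹², x¹⁴, x¹⁶, x¹⁸}, of order 10.
Check: |G/G'| = 40/10 = 4 is the order of the abelianisation.

Answer: 10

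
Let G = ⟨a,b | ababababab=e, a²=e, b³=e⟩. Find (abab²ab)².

Compute successive powers of (abab²ab), reducing at each step:
  (abab²ab)²: (abab²ab) · a = abab²aba;   (abab²aba) · b = abab²abab;   (abab²abab) · a = b²ab²abab²;   (b²ab²abab²) · b² = b²ab²abab;   (b²ab²abab) · a = b²abab²ab²;   (b²abab²ab²) · b = b²abab²a

Answer: b²abab²a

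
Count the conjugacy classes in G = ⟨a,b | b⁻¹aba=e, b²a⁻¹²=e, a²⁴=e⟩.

The conjugacy classes (representative and size) are:
  [e] (size 1), [a] (size 2), [a²] (size 2), [a³] (size 2), [a⁴] (size 2), [a⁵] (size 2), [a¹⁸] (size 2), [a⁷] (size 2), [a¹⁶] (size 2), [a¹⁵] (size 2), [a¹⁴] (size 2), [a¹³] (size 2), [a¹²] (size 1), [a⁶b] (size 12), [a⁵b⁻¹] (size 12).
Class equation: 1 + 2 + 2 + 2 + 2 + 2 + 2 + 2 + 2 + 2 + 2 + 2 + 1 + 12 + 12 = 48 = |G|. So G has 15 conjugacy classes.

Answer: 15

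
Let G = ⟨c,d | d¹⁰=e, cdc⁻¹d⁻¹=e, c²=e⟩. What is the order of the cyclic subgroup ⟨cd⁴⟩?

|⟨cd⁴⟩| equals the order of cd⁴. Compute successive powers until reaching e:
  (cd⁴)¹ = cd⁴, (cd⁴)² = d⁸, (cd⁴)³ = cd², (cd⁴)⁴ = d⁶, (cd⁴)⁵ = c, (cd⁴)⁶ = d⁴, (cd⁴)⁷ = cd⁸, (cd⁴)⁸ = d², (cd⁴)⁹ = cd⁶, (cd⁴)¹⁰ = e.
The smallest positive k with (cd⁴)ᵏ = e is 10, so |⟨cd⁴⟩| = 10.

Answer: 10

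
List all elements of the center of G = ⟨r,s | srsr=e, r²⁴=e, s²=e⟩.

An element z ∈ Z(G) iff z commutes with every generator.
For example r¹² is central: (r¹²)·r = r¹³ = r·(r¹²); (r¹²)·s = r¹²s = s·(r¹²).
Whereas r ∉ Z(G) since r·s = rs ≠ r²³s = s·r.
Checking each of the 48 elements this way gives Z(G) = {e, r¹²}, of order 2.

Answer: {e, r¹²}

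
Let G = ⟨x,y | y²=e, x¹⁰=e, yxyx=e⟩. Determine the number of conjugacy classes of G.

The conjugacy classes (representative and size) are:
  [e] (size 1), [x] (size 2), [x²] (size 2), [x³] (size 2), [x⁴] (size 2), [x⁵] (size 1), [x²y] (size 5), [x³y] (size 5).
Class equation: 1 + 2 + 2 + 2 + 2 + 1 + 5 + 5 = 20 = |G|. So G has 8 conjugacy classes.

Answer: 8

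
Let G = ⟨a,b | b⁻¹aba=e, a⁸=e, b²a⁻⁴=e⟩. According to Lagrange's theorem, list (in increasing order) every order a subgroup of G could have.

|G| = 16 = 2⁴. By Lagrange's theorem the order of any subgroup divides 16; the divisors of 16 are 1, 2, 4, 8, 16.

Answer: 1, 2, 4, 8, 16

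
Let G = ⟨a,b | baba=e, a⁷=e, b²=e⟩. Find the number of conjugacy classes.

The conjugacy classes (representative and size) are:
  [e] (size 1), [a⁶] (size 2), [a⁵] (size 2), [a⁴] (size 2), [ab] (size 7).
Class equation: 1 + 2 + 2 + 2 + 7 = 14 = |G|. So G has 5 conjugacy classes.

Answer: 5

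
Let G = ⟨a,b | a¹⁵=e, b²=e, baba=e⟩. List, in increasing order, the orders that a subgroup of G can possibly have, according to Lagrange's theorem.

|G| = 30 = 2 · 3 · 5. By Lagrange's theorem the order of any subgroup divides 30; the divisors of 30 are 1, 2, 3, 5, 6, 10, 15, 30.

Answer: 1, 2, 3, 5, 6, 10, 15, 30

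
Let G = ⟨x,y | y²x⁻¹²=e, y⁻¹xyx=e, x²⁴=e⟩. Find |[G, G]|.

G' = [G, G] is generated by all commutators. The generator-pair commutators are: [x, y] = x².
The subgroup they normally generate is {e, x², x⁴, x⁶, x⁸, x¹⁰, x¹², x¹⁴, x¹⁶, x¹⁸, x²⁰, x²²}, of order 12.
Check: |G/G'| = 48/12 = 4 is the order of the abelianisation.

Answer: 12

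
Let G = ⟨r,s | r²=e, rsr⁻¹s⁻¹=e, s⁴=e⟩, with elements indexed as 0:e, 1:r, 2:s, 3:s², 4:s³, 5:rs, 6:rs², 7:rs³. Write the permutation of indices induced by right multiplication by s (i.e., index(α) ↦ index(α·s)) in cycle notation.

(0 2 3 4)(1 5 6 7)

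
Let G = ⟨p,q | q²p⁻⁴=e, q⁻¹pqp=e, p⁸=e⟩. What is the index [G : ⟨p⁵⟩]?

First find ord(p⁵) by computing successive powers:
  (p⁵)¹ = p⁵, (p⁵)² = p², (p⁵)³ = p⁷, (p⁵)⁴ = p⁴, (p⁵)⁵ = p, (p⁵)⁶ = p⁶, (p⁵)⁷ = p³, (p⁵)⁸ = e.
So |⟨p⁵⟩| = ord(p⁵) = 8. With |G| = 16, by Lagrange [G : ⟨p⁵⟩] = 16/8 = 2.

Answer: 2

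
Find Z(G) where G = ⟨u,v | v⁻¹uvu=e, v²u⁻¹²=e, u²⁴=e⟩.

An element z ∈ Z(G) iff z commutes with every generator.
For example u¹² is central: (u¹²)·u = u¹³ = u·(u¹²); (u¹²)·v = v⁻¹ = v·(u¹²).
Whereas u ∉ Z(G) since u·v = uv ≠ u¹¹v⁻¹ = v·u.
Checking each of the 48 elements this way gives Z(G) = {e, u¹²}, of order 2.

Answer: {e, u¹²}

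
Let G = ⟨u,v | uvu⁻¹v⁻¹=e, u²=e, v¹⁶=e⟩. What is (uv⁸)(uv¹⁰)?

Compute (uv⁸) · (uv¹⁰) by multiplying left to right and reducing via the relations at each step:
  (uv⁸) · u = v⁸
  (v⁸) · v¹⁰ = v²

Answer: v²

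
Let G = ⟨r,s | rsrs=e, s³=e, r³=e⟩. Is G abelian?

r·s = rs but s·r = r²s², so r·s ≠ s·r and G is not abelian.

Answer: No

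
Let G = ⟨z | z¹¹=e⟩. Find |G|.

G is generated by a single element, so G is cyclic. The relator gives z¹¹ = e and no smaller power is forced to be e, so the 11 powers {e, z, z², z³, z⁴, z⁵, z⁶, z⁷, z⁸, z⁹, z¹⁰} are distinct. Hence |G| = 11.

Answer: 11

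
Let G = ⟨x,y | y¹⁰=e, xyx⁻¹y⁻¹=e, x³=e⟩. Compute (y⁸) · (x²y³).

Compute (y⁸) · (x²y³) by multiplying left to right and reducing via the relations at each step:
  (y⁸) · x² = x²y⁸
  (x²y⁸) · y³ = x²y

Answer: x²y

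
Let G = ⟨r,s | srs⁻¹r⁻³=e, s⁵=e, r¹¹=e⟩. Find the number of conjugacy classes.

The conjugacy classes (representative and size) are:
  [e] (size 1), [r³] (size 5), [r⁶] (size 5), [r⁷s] (size 11), [r⁹s²] (size 11), [r⁷s³] (size 11), [r⁷s⁴] (size 11).
Class equation: 1 + 5 + 5 + 11 + 11 + 11 + 11 = 55 = |G|. So G has 7 conjugacy classes.

Answer: 7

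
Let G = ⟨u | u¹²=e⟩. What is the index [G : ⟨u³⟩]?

First find ord(u³) by computing successive powers:
  (u³)¹ = u³, (u³)² = u⁶, (u³)³ = u⁹, (u³)⁴ = e.
So |⟨u³⟩| = ord(u³) = 4. With |G| = 12, by Lagrange [G : ⟨u³⟩] = 12/4 = 3.

Answer: 3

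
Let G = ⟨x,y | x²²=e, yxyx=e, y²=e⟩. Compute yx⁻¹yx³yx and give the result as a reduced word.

Multiply left to right, reducing at each step:
  y · x⁻¹ = xy
  (xy) · y = x
  x · x³ = x⁴
  (x⁴) · y = x⁴y
  (x⁴y) · x = x³y

Answer: x³y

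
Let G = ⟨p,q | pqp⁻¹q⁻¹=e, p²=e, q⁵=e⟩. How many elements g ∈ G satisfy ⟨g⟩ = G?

G is cyclic of order 10. An element generates G iff its order is 10, and a cyclic group of order 10 has exactly φ(10) = 4 such elements.

Answer: 4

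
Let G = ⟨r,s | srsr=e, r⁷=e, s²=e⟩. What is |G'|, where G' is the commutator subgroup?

G' = [G, G] is generated by all commutators. The generator-pair commutators are: [r, s] = r².
The subgroup they normally generate is {e, r, r², r³, r⁴, r⁵, r⁶}, of order 7.
Check: |G/G'| = 14/7 = 2 is the order of the abelianisation.

Answer: 7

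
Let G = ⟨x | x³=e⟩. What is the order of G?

G is generated by a single element, so G is cyclic. The relator gives x³ = e and no smaller power is forced to be e, so the 3 powers {e, x, x²} are distinct. Hence |G| = 3.

Answer: 3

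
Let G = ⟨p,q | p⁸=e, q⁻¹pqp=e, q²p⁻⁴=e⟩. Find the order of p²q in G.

Compute successive powers until reaching e:
  (p²q)¹ = p²q, (p²q)² = p⁴, (p²q)³ = p²q⁻¹, (p²q)⁴ = e.
The smallest positive k with (p²q)ᵏ = e is 4.

Answer: 4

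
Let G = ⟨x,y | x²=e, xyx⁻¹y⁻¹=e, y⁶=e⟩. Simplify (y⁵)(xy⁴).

Compute (y⁵) · (xy⁴) by multiplying left to right and reducing via the relations at each step:
  (y⁵) · x = xy⁵
  (xy⁵) · y⁴ = xy³

Answer: xy³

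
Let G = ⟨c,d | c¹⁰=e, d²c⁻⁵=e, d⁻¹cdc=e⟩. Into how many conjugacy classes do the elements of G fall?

The conjugacy classes (representative and size) are:
  [e] (size 1), [c] (size 2), [c⁸] (size 2), [c⁷] (size 2), [c⁴] (size 2), [c⁵] (size 1), [c⁴d] (size 5), [c²d⁻¹] (size 5).
Class equation: 1 + 2 + 2 + 2 + 2 + 1 + 5 + 5 = 20 = |G|. So G has 8 conjugacy classes.

Answer: 8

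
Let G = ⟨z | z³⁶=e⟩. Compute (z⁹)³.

Compute successive powers of (z⁹), reducing at each step:
  (z⁹)²: (z⁹) · z⁹ = z¹⁸
  (z⁹)³: (z¹⁸) · z⁹ = z²⁷

Answer: z²⁷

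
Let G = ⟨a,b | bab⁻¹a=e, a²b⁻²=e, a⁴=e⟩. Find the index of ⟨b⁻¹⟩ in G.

First find ord(b⁻¹) by computing successive powers:
  (b⁻¹)¹ = b⁻¹, (b⁻¹)² = a², (b⁻¹)³ = b, (b⁻¹)⁴ = e.
So |⟨b⁻¹⟩| = ord(b⁻¹) = 4. With |G| = 8, by Lagrange [G : ⟨b⁻¹⟩] = 8/4 = 2.

Answer: 2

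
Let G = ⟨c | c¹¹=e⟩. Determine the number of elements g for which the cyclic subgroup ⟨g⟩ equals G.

G is cyclic of order 11. An element generates G iff its order is 11, and a cyclic group of order 11 has exactly φ(11) = 10 such elements.

Answer: 10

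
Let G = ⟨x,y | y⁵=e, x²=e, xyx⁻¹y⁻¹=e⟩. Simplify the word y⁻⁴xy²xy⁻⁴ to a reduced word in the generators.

Multiply left to right, reducing at each step:
  y · x = xy
  (xy) · y² = xy³
  (xy³) · x = y³
  (y³) · y⁻⁴ = y⁴

Answer: y⁴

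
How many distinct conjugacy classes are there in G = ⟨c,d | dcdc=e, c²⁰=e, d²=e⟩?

The conjugacy classes (representative and size) are:
  [e] (size 1), [c] (size 2), [c¹⁸] (size 2), [c³] (size 2), [c⁴] (size 2), [c¹⁵] (size 2), [c¹⁴] (size 2), [c⁷] (size 2), [c¹²] (size 2), [c¹¹] (size 2), [c¹⁰] (size 1), [c¹⁸d] (size 10), [c⁵d] (size 10).
Class equation: 1 + 2 + 2 + 2 + 2 + 2 + 2 + 2 + 2 + 2 + 1 + 10 + 10 = 40 = |G|. So G has 13 conjugacy classes.

Answer: 13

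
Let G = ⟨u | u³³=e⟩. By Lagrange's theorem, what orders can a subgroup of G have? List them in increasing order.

|G| = 33 = 3 · 11. By Lagrange's theorem the order of any subgroup divides 33; the divisors of 33 are 1, 3, 11, 33.

Answer: 1, 3, 11, 33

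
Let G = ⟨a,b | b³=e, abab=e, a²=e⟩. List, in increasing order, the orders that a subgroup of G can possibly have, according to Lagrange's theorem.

|G| = 6 = 2 · 3. By Lagrange's theorem the order of any subgroup divides 6; the divisors of 6 are 1, 2, 3, 6.

Answer: 1, 2, 3, 6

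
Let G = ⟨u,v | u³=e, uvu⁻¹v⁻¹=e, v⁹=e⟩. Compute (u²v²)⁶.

Compute successive powers of (u²v²), reducing at each step:
  (u²v²)²: (u²v²) · u² = uv²;   (uv²) · v² = uv⁴
  (u²v²)³: (uv⁴) · u² = v⁴;   (v⁴) · v² = v⁶
  (u²v²)⁴: (v⁶) · u² = u²v⁶;   (u²v⁶) · v² = u²v⁸
  (u²v²)⁵: (u²v⁸) · u² = uv⁸;   (uv⁸) · v² = uv
  (u²v²)⁶: (uv) · u² = v;   v · v² = v³

Answer: v³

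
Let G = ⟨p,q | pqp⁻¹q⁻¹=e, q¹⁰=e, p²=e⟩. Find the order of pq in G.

Compute successive powers until reaching e:
  (pq)¹ = pq, (pq)² = q², (pq)³ = pq³, (pq)⁴ = q⁴, (pq)⁵ = pq⁵, (pq)⁶ = q⁶, (pq)⁷ = pq⁷, (pq)⁸ = q⁸, (pq)⁹ = pq⁹, (pq)¹⁰ = e.
The smallest positive k with (pq)ᵏ = e is 10.

Answer: 10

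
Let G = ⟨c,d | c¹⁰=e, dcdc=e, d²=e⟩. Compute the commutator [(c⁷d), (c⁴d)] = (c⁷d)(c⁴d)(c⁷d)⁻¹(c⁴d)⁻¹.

[(c⁷d), (c⁴d)] = (c⁷d)·(c⁴d)·(c⁷d)⁻¹·(c⁴d)⁻¹.
  (c⁷d) · (c⁴d) = c³
  (c³) · (c⁷d) = d
  d · (c⁴d) = c⁶

Answer: c⁶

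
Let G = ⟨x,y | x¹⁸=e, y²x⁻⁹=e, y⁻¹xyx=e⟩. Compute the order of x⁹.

Compute successive powers until reaching e:
  (x⁹)¹ = x⁹, (x⁹)² = e.
The smallest positive k with (x⁹)ᵏ = e is 2.

Answer: 2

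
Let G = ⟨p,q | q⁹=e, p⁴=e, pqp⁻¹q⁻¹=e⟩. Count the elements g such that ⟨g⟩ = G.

G is cyclic of order 36. An element generates G iff its order is 36, and a cyclic group of order 36 has exactly φ(36) = 12 such elements.

Answer: 12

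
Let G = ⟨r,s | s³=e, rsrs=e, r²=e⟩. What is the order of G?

Enumerate words in the generators, reducing via the relations: the distinct elements are
  {e, r, s, rs, s², rs²}.
No further products give new elements, so |G| = 6.

Answer: 6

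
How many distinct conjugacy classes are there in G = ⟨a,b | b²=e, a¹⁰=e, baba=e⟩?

The conjugacy classes (representative and size) are:
  [e] (size 1), [a] (size 2), [a²] (size 2), [a³] (size 2), [a⁴] (size 2), [a⁵] (size 1), [a²b] (size 5), [a³b] (size 5).
Class equation: 1 + 2 + 2 + 2 + 2 + 1 + 5 + 5 = 20 = |G|. So G has 8 conjugacy classes.

Answer: 8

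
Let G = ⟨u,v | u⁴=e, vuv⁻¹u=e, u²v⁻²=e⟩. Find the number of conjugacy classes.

The conjugacy classes (representative and size) are:
  [e] (size 1), [u³] (size 2), [u²] (size 1), [v⁻¹] (size 2), [uv] (size 2).
Class equation: 1 + 2 + 1 + 2 + 2 = 8 = |G|. So G has 5 conjugacy classes.

Answer: 5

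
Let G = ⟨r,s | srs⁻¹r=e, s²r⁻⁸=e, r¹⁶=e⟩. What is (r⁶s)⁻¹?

The order of (r⁶s) is 4 (smallest k with (r⁶s)ᵏ = e), so (r⁶s)⁻¹ = (r⁶s)³ = r⁶s⁻¹.
Check: (r⁶s) · (r⁶s⁻¹) → (r⁶s) · r⁶ = s;   s · s⁻¹ = e, giving e as required.

Answer: r⁶s⁻¹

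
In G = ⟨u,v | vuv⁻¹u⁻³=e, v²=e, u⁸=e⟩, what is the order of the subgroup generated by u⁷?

|⟨u⁷⟩| equals the order of u⁷. Compute successive powers until reaching e:
  (u⁷)¹ = u⁷, (u⁷)² = u⁶, (u⁷)³ = u⁵, (u⁷)⁴ = u⁴, (u⁷)⁵ = u³, (u⁷)⁶ = u², (u⁷)⁷ = u, (u⁷)⁸ = e.
The smallest positive k with (u⁷)ᵏ = e is 8, so |⟨u⁷⟩| = 8.

Answer: 8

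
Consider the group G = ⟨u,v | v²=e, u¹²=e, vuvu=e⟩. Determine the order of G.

Enumerate words in the generators, reducing via the relations: the distinct elements are
  {e, u, v, uv, u², u³, u⁴, u⁵, u⁶, u⁷, u⁸, u⁹, u²v, u³v, u¹¹, u¹⁰, u⁴v, u⁵v, u⁶v, u⁷v, u⁸v, u⁹v, u¹¹v, u¹⁰v}.
No further products give new elements, so |G| = 24.

Answer: 24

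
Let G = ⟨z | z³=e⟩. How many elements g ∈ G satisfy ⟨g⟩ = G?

G is cyclic of order 3. An element generates G iff its order is 3, and a cyclic group of order 3 has exactly φ(3) = 2 such elements.

Answer: 2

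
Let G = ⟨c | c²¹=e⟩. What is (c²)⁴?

Compute successive powers of (c²), reducing at each step:
  (c²)²: (c²) · c² = c⁴
  (c²)³: (c⁴) · c² = c⁶
  (c²)⁴: (c⁶) · c² = c⁸

Answer: c⁸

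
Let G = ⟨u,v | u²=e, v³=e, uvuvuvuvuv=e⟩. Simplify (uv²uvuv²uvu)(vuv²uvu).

Compute (uv²uvuv²uvu) · (vuv²uvu) by multiplying left to right and reducing via the relations at each step:
  (uv²uvuv²uvu) · v = uvuv²uvuv²u
  (uvuv²uvuv²u) · u = uvuv²uvuv²
  (uvuv²uvuv²) · v² = uvuv²uvuv
  (uvuv²uvuv) · u = v²uv²uvuv²
  (v²uv²uvuv²) · v = v²uv²uvu
  (v²uv²uvu) · u = v²uv²uv

Answer: v²uv²uv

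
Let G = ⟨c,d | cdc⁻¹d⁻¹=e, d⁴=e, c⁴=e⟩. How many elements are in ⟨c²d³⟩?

|⟨c²d³⟩| equals the order of c²d³. Compute successive powers until reaching e:
  (c²d³)¹ = c²d³, (c²d³)² = d², (c²d³)³ = c²d, (c²d³)⁴ = e.
The smallest positive k with (c²d³)ᵏ = e is 4, so |⟨c²d³⟩| = 4.

Answer: 4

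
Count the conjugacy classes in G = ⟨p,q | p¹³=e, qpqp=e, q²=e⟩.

The conjugacy classes (representative and size) are:
  [e] (size 1), [p¹²] (size 2), [p¹¹] (size 2), [p³] (size 2), [p⁴] (size 2), [p⁸] (size 2), [p⁶] (size 2), [q] (size 13).
Class equation: 1 + 2 + 2 + 2 + 2 + 2 + 2 + 13 = 26 = |G|. So G has 8 conjugacy classes.

Answer: 8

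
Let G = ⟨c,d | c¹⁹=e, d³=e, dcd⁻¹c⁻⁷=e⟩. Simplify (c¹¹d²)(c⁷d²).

Compute (c¹¹d²) · (c⁷d²) by multiplying left to right and reducing via the relations at each step:
  (c¹¹d²) · c⁷ = c¹²d²
  (c¹²d²) · d² = c¹²d

Answer: c¹²d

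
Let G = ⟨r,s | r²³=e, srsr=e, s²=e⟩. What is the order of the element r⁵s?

Compute successive powers until reaching e:
  (r⁵s)¹ = r⁵s, (r⁵s)² = e.
The smallest positive k with (r⁵s)ᵏ = e is 2.

Answer: 2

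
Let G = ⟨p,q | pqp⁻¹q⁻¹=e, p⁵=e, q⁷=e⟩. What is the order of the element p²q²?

Compute successive powers until reaching e:
  (p²q²)¹ = p²q², (p²q²)² = p⁴q⁴, (p²q²)³ = pq⁶, (p²q²)⁴ = p³q, (p²q²)⁵ = q³, (p²q²)⁶ = p²q⁵, (p²q²)⁷ = p⁴, (p²q²)⁸ = pq², (p²q²)⁹ = p³q⁴, (p²q²)¹⁰ = q⁶, (p²q²)¹¹ = p²q, (p²q²)¹² = p⁴q³, (p²q²)¹³ = pq⁵, (p²q²)¹⁴ = p³, (p²q²)¹⁵ = q², (p²q²)¹⁶ = p²q⁴, (p²q²)¹⁷ = p⁴q⁶, (p²q²)¹⁸ = pq, (p²q²)¹⁹ = p³q³, (p²q²)²⁰ = q⁵, (p²q²)²¹ = p², (p²q²)²² = p⁴q², (p²q²)²³ = pq⁴, (p²q²)²⁴ = p³q⁶, (p²q²)²⁵ = q, (p²q²)²⁶ = p²q³, (p²q²)²⁷ = p⁴q⁵, (p²q²)²⁸ = p, (p²q²)²⁹ = p³q², (p²q²)³⁰ = q⁴, (p²q²)³¹ = p²q⁶, (p²q²)³² = p⁴q, (p²q²)³³ = pq³, (p²q²)³⁴ = p³q⁵, (p²q²)³⁵ = e.
The smallest positive k with (p²q²)ᵏ = e is 35.

Answer: 35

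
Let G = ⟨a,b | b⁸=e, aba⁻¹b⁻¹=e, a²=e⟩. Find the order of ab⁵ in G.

Compute successive powers until reaching e:
  (ab⁵)¹ = ab⁵, (ab⁵)² = b², (ab⁵)³ = ab⁷, (ab⁵)⁴ = b⁴, (ab⁵)⁵ = ab, (ab⁵)⁶ = b⁶, (ab⁵)⁷ = ab³, (ab⁵)⁸ = e.
The smallest positive k with (ab⁵)ᵏ = e is 8.

Answer: 8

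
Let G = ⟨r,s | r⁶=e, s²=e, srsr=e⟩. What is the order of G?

Enumerate words in the generators, reducing via the relations: the distinct elements are
  {e, r, s, rs, r², r³, r⁴, r⁵, r²s, r³s, r⁴s, r⁵s}.
No further products give new elements, so |G| = 12.

Answer: 12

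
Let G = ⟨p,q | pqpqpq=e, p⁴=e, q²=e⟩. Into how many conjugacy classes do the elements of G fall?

The conjugacy classes (representative and size) are:
  [e] (size 1), [p³] (size 6), [p²qp²q] (size 3), [pqp³] (size 6), [qp³] (size 8).
Class equation: 1 + 6 + 3 + 6 + 8 = 24 = |G|. So G has 5 conjugacy classes.

Answer: 5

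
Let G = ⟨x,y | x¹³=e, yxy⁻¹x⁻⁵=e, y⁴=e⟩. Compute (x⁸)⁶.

Compute successive powers of (x⁸), reducing at each step:
  (x⁸)²: (x⁸) · x⁸ = x³
  (x⁸)³: (x³) · x⁸ = x¹¹
  (x⁸)⁴: (x¹¹) · x⁸ = x⁶
  (x⁸)⁵: (x⁶) · x⁸ = x
  (x⁸)⁶: x · x⁸ = x⁹

Answer: x⁹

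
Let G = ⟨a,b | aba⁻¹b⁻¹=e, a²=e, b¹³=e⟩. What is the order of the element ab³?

Compute successive powers until reaching e:
  (ab³)¹ = ab³, (ab³)² = b⁶, (ab³)³ = ab⁹, (ab³)⁴ = b¹², (ab³)⁵ = ab², (ab³)⁶ = b⁵, (ab³)⁷ = ab⁸, (ab³)⁸ = b¹¹, (ab³)⁹ = ab, (ab³)¹⁰ = b⁴, (ab³)¹¹ = ab⁷, (ab³)¹² = b¹⁰, (ab³)¹³ = a, (ab³)¹⁴ = b³, (ab³)¹⁵ = ab⁶, (ab³)¹⁶ = b⁹, (ab³)¹⁷ = ab¹², (ab³)¹⁸ = b², (ab³)¹⁹ = ab⁵, (ab³)²⁰ = b⁸, (ab³)²¹ = ab¹¹, (ab³)²² = b, (ab³)²³ = ab⁴, (ab³)²⁴ = b⁷, (ab³)²⁵ = ab¹⁰, (ab³)²⁶ = e.
The smallest positive k with (ab³)ᵏ = e is 26.

Answer: 26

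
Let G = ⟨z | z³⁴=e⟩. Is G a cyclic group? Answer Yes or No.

|G| = 34. The element z has order 34 (its powers give 34 distinct elements), so ⟨z⟩ = G and G is cyclic.

Answer: Yes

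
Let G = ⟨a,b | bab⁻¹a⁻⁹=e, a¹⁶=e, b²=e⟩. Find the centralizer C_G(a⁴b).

⟨a⁴b⟩ ⊆ C_G(a⁴b) since powers of a⁴b commute with a⁴b; so |C_G(a⁴b)| ≥ |⟨a⁴b⟩| = 4.
By orbit–stabilizer, |C_G(a⁴b)| = |G| / |conj. class of a⁴b| = 32 / 2 = 16.
The 16 elements commuting with a⁴b are {e, a², a⁴, a⁶, a⁸, a¹⁰, a¹², a¹⁴, b, a¹⁰b, a²b, a¹²b, a⁴b, a¹⁴b, a⁶b, a⁸b}.

Answer: {e, a², a⁴, a⁶, a⁸, a¹⁰, a¹², a¹⁴, b, a¹⁰b, a²b, a¹²b, a⁴b, a¹⁴b, a⁶b, a⁸b}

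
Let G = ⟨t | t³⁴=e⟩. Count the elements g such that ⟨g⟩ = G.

G is cyclic of order 34. An element generates G iff its order is 34, and a cyclic group of order 34 has exactly φ(34) = 16 such elements.

Answer: 16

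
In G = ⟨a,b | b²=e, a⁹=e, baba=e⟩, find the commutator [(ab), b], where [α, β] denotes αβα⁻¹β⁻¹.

[(ab), b] = (ab)·b·(ab)⁻¹·b⁻¹.
  (ab) · b = a
  a · (ab) = a²b
  (a²b) · b = a²

Answer: a²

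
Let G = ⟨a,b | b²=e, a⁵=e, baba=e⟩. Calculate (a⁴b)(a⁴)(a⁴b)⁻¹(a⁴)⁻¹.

[(a⁴b), (a⁴)] = (a⁴b)·(a⁴)·(a⁴b)⁻¹·(a⁴)⁻¹.
  (a⁴b) · (a⁴) = b
  b · (a⁴b) = a
  a · a = a²

Answer: a²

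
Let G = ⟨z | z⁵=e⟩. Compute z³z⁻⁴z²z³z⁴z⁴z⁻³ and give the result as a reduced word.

Multiply left to right, reducing at each step:
  (z³) · z⁻⁴ = z⁴
  (z⁴) · z² = z
  z · z³ = z⁴
  (z⁴) · z⁴ = z³
  (z³) · z⁴ = z²
  (z²) · z⁻³ = z⁴

Answer: z⁴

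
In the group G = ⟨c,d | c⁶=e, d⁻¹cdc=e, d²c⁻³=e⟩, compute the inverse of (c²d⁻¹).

The order of (c²d⁻¹) is 4 (smallest k with (c²d⁻¹)ᵏ = e), so (c²d⁻¹)⁻¹ = (c²d⁻¹)³ = c²d.
Check: (c²d⁻¹) · (c²d) → (c²d⁻¹) · c² = d⁻¹;   (d⁻¹) · d = e, giving e as required.

Answer: c²d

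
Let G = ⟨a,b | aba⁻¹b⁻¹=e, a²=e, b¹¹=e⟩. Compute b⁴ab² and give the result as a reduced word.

Multiply left to right, reducing at each step:
  (b⁴) · a = ab⁴
  (ab⁴) · b² = ab⁶

Answer: ab⁶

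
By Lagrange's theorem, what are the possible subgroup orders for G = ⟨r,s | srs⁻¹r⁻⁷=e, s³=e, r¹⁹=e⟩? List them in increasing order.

|G| = 57 = 3 · 19. By Lagrange's theorem the order of any subgroup divides 57; the divisors of 57 are 1, 3, 19, 57.

Answer: 1, 3, 19, 57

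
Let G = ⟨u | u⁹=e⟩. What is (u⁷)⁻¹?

The order of (u⁷) is 9 (smallest k with (u⁷)ᵏ = e), so (u⁷)⁻¹ = (u⁷)⁸ = u².
Check: (u⁷) · (u²) → (u⁷) · u² = e, giving e as required.

Answer: u²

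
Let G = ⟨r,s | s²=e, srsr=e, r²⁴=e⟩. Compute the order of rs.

Compute successive powers until reaching e:
  (rs)¹ = rs, (rs)² = e.
The smallest positive k with (rs)ᵏ = e is 2.

Answer: 2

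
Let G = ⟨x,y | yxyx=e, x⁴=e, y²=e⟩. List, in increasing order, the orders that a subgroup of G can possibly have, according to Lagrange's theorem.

|G| = 8 = 2³. By Lagrange's theorem the order of any subgroup divides 8; the divisors of 8 are 1, 2, 4, 8.

Answer: 1, 2, 4, 8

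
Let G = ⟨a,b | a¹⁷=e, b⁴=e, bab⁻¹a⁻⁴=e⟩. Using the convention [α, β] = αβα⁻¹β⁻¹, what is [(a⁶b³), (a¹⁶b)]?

[(a⁶b³), (a¹⁶b)] = (a⁶b³)·(a¹⁶b)·(a⁶b³)⁻¹·(a¹⁶b)⁻¹.
  (a⁶b³) · (a¹⁶b) = a¹⁰
  (a¹⁰) · (a¹⁰b) = a³b
  (a³b) · (a¹³b³) = a⁴

Answer: a⁴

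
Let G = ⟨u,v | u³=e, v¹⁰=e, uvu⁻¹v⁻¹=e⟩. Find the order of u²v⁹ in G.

Compute successive powers until reaching e:
  (u²v⁹)¹ = u²v⁹, (u²v⁹)² = uv⁸, (u²v⁹)³ = v⁷, (u²v⁹)⁴ = u²v⁶, (u²v⁹)⁵ = uv⁵, (u²v⁹)⁶ = v⁴, (u²v⁹)⁷ = u²v³, (u²v⁹)⁸ = uv², (u²v⁹)⁹ = v, (u²v⁹)¹⁰ = u², (u²v⁹)¹¹ = uv⁹, (u²v⁹)¹² = v⁸, (u²v⁹)¹³ = u²v⁷, (u²v⁹)¹⁴ = uv⁶, (u²v⁹)¹⁵ = v⁵, (u²v⁹)¹⁶ = u²v⁴, (u²v⁹)¹⁷ = uv³, (u²v⁹)¹⁸ = v², (u²v⁹)¹⁹ = u²v, (u²v⁹)²⁰ = u, (u²v⁹)²¹ = v⁹, (u²v⁹)²² = u²v⁸, (u²v⁹)²³ = uv⁷, (u²v⁹)²⁴ = v⁶, (u²v⁹)²⁵ = u²v⁵, (u²v⁹)²⁶ = uv⁴, (u²v⁹)²⁷ = v³, (u²v⁹)²⁸ = u²v², (u²v⁹)²⁹ = uv, (u²v⁹)³⁰ = e.
The smallest positive k with (u²v⁹)ᵏ = e is 30.

Answer: 30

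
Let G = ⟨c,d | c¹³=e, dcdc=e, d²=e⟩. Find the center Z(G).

An element z ∈ Z(G) iff z commutes with every generator.
For example e is central: e·c = c = c·e; e·d = d = d·e.
Whereas c ∉ Z(G) since c·d = cd ≠ c¹²d = d·c.
Checking each of the 26 elements this way gives Z(G) = {e}, of order 1.

Answer: {e}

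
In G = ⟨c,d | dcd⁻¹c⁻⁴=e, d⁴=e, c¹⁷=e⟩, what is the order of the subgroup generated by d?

|⟨d⟩| equals the order of d. Compute successive powers until reaching e:
  d¹ = d, d² = d², d³ = d³, d⁴ = e.
The smallest positive k with dᵏ = e is 4, so |⟨d⟩| = 4.

Answer: 4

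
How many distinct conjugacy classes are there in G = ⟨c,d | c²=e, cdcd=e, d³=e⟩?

The conjugacy classes (representative and size) are:
  [e] (size 1), [cd²] (size 3), [d²] (size 2).
Class equation: 1 + 3 + 2 = 6 = |G|. So G has 3 conjugacy classes.

Answer: 3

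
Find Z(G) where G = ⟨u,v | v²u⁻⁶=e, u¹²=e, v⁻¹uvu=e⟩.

An element z ∈ Z(G) iff z commutes with every generator.
For example u⁶ is central: (u⁶)·u = u⁷ = u·(u⁶); (u⁶)·v = v⁻¹ = v·(u⁶).
Whereas u ∉ Z(G) since u·v = uv ≠ u⁵v⁻¹ = v·u.
Checking each of the 24 elements this way gives Z(G) = {e, u⁶}, of order 2.

Answer: {e, u⁶}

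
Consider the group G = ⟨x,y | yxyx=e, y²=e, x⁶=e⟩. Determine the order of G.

Enumerate words in the generators, reducing via the relations: the distinct elements are
  {e, x, y, xy, x², x³, x⁴, x⁵, x²y, x³y, x⁴y, x⁵y}.
No further products give new elements, so |G| = 12.

Answer: 12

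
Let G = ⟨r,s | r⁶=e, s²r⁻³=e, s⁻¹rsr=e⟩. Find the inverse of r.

The order of r is 6 (smallest k with rᵏ = e), so r⁻¹ = r⁵ = r⁵.
Check: r · (r⁵) → r · r⁵ = e, giving e as required.

Answer: r⁵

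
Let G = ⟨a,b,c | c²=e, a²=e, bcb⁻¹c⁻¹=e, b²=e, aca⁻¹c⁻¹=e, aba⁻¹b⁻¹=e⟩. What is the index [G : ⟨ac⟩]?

First find ord(ac) by computing successive powers:
  (ac)¹ = ac, (ac)² = e.
So |⟨ac⟩| = ord(ac) = 2. With |G| = 8, by Lagrange [G : ⟨ac⟩] = 8/2 = 4.

Answer: 4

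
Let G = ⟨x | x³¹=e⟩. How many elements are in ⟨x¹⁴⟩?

|⟨x¹⁴⟩| equals the order of x¹⁴. Compute successive powers until reaching e:
  (x¹⁴)¹ = x¹⁴, (x¹⁴)² = x²⁸, (x¹⁴)³ = x¹¹, (x¹⁴)⁴ = x²⁵, (x¹⁴)⁵ = x⁸, (x¹⁴)⁶ = x²², (x¹⁴)⁷ = x⁵, (x¹⁴)⁸ = x¹⁹, (x¹⁴)⁹ = x², (x¹⁴)¹⁰ = x¹⁶, (x¹⁴)¹¹ = x³⁰, (x¹⁴)¹² = x¹³, (x¹⁴)¹³ = x²⁷, (x¹⁴)¹⁴ = x¹⁰, (x¹⁴)¹⁵ = x²⁴, (x¹⁴)¹⁶ = x⁷, (x¹⁴)¹⁷ = x²¹, (x¹⁴)¹⁸ = x⁴, (x¹⁴)¹⁹ = x¹⁸, (x¹⁴)²⁰ = x, (x¹⁴)²¹ = x¹⁵, (x¹⁴)²² = x²⁹, (x¹⁴)²³ = x¹², (x¹⁴)²⁴ = x²⁶, (x¹⁴)²⁵ = x⁹, (x¹⁴)²⁶ = x²³, (x¹⁴)²⁷ = x⁶, (x¹⁴)²⁸ = x²⁰, (x¹⁴)²⁹ = x³, (x¹⁴)³⁰ = x¹⁷, (x¹⁴)³¹ = e.
The smallest positive k with (x¹⁴)ᵏ = e is 31, so |⟨x¹⁴⟩| = 31.

Answer: 31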